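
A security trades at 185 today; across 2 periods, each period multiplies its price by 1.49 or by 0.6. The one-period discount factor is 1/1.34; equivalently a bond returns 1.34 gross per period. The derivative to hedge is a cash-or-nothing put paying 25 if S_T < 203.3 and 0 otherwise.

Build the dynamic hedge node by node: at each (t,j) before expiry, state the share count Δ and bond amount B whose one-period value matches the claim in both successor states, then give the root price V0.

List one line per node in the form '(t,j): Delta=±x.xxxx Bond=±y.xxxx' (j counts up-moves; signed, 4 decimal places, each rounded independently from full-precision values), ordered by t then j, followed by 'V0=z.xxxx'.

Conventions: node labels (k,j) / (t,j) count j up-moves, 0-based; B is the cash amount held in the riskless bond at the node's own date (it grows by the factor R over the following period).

Under the risk-neutral measure, an up-move has probability p* = (R−d)/(u−d) = 0.8315 and values discount at R = 1.34.
Terminal payoffs: V(2,0)=25.0000, V(2,1)=25.0000, V(2,2)=0.0000
  t=1,j=0: stock 111.0000 → up 165.3900 (V=25.0000), down 66.6000 (V=25.0000). Price 18.6567; hedge Δ=0.0000, bond B=18.6567.
  t=1,j=1: stock 275.6500 → up 410.7185 (V=0.0000), down 165.3900 (V=25.0000). Price 3.1444; hedge Δ=-0.1019, bond B=31.2343.
  t=0,j=0: stock 185.0000 → up 275.6500 (V=3.1444), down 111.0000 (V=18.6567). Price 4.2976; hedge Δ=-0.0942, bond B=21.7272.
Verification: the root portfolio costs Δ(0,0)·S0 + B(0,0) = 4.2976, matching V0.

(0,0): Delta=-0.0942 Bond=21.7272
(1,0): Delta=0.0000 Bond=18.6567
(1,1): Delta=-0.1019 Bond=31.2343
V0=4.2976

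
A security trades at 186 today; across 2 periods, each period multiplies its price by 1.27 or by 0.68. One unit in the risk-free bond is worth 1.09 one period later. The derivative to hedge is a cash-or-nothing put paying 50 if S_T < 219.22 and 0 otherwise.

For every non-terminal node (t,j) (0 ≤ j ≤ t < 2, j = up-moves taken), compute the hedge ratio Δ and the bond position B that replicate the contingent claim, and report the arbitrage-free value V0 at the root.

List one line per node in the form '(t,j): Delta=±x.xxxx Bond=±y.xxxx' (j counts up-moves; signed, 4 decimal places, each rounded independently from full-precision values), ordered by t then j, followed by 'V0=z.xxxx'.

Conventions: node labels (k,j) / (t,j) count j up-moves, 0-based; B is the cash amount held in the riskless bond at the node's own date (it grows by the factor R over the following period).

(0,0): Delta=-0.2905 Bond=75.7899
(1,0): Delta=0.0000 Bond=45.8716
(1,1): Delta=-0.3588 Bond=98.7405
V0=21.7613

No-arbitrage ⇒ martingale measure with p* = (R−d)/(u−d) = 0.6949.
Payoffs at expiry: V(2,0)=50.0000, V(2,1)=50.0000, V(2,2)=0.0000
(1,0): S=126.4800. Δ = (V_up−V_dn)/(S_up−S_dn) = (50.0000−50.0000)/(160.6296−86.0064) = 0.0000. V = [p*·50.0000 + (1−p*)·50.0000]/1.09 = 45.8716. B = V − Δ·S = 45.8716.
(1,1): S=236.2200. Δ = (V_up−V_dn)/(S_up−S_dn) = (0.0000−50.0000)/(299.9994−160.6296) = -0.3588. V = [p*·0.0000 + (1−p*)·50.0000]/1.09 = 13.9947. B = V − Δ·S = 98.7405.
(0,0): S=186.0000. Δ = (V_up−V_dn)/(S_up−S_dn) = (13.9947−45.8716)/(236.2200−126.4800) = -0.2905. V = [p*·13.9947 + (1−p*)·45.8716]/1.09 = 21.7613. B = V − Δ·S = 75.7899.
As a check, the time-0 holding Δ(0,0)·S0 + B(0,0) comes to 21.7613 — exactly V0.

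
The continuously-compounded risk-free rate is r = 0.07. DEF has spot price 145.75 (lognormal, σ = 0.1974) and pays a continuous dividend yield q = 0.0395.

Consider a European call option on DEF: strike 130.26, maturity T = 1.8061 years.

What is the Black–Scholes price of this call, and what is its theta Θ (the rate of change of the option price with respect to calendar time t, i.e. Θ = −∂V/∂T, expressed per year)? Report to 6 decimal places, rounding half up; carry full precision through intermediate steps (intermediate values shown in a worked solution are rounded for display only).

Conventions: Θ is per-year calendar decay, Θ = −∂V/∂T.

σ√T = 0.1974·√1.8061 = 0.265288
d₁ = (ln(S/K) + (r−q+σ²/2)T) / (σ√T) = (ln(145.75/130.26) + (0.07−0.0395+0.1974²/2)·1.8061) / 0.265288 = (0.112360 + 0.090275) / 0.265288 = 0.763831
d₂ = d₁ − σ√T = 0.763831 − 0.265288 = 0.498543
e^{−rT} = 0.881238
e^{−qT} = 0.931144
N(d₁) = 0.777516,  N(d₂) = 0.690949
Call price V = S·e^{−qT}·N(d₁) − K·e^{−rT}·N(d₂) = 105.520028 − 79.314139 = 26.205889
φ(d₁) = (1/√(2π))·e^{−d₁²/2} = 0.298001
Θ = −S·e^{−qT}·φ(d₁)·σ/(2√T) + q·S·e^{−qT}·N(d₁) − r·K·e^{−rT}·N(d₂) = −2.970230 + 4.168041 − 5.551990 = -4.354178

price = 26.205889
Θ = -4.354178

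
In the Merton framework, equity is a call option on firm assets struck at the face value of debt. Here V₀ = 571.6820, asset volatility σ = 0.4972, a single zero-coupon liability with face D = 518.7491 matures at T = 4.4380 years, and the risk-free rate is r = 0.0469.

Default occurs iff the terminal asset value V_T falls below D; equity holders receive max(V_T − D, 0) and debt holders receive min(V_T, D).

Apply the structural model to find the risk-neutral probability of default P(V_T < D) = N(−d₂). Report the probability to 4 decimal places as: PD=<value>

PD=0.5918

With assets at 571.6820 and a single debt payment of 518.7491 at 4.4380 years:
d₁ = [ln(V₀/D) + (r + σ²/2)T] / (σ√T)
   = [ln(571.6820/518.7491) + (0.0469 + 0.5·0.4972²)·4.4380] / (0.4972·√4.4380)
   = [0.097163 + 0.756696] / 1.047429 = 0.815195
d₂ = d₁ − σ√T = 0.815195 − 1.047429 = -0.232235
risk-neutral PD = N(−d₂) = N(0.232235) = 0.591822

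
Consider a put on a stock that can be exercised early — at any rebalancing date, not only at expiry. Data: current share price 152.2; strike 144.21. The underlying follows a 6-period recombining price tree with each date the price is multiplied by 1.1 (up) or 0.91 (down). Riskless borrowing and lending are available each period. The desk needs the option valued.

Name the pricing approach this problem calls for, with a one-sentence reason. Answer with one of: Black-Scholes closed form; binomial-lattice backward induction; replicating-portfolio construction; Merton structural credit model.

Key observation: with exercise allowed before expiry on a discrete up/down model (6 steps from spot 152.2), the strike-144.21 put's value must be rolled back through the tree testing early exercise at each node.

framework: binomial-lattice backward induction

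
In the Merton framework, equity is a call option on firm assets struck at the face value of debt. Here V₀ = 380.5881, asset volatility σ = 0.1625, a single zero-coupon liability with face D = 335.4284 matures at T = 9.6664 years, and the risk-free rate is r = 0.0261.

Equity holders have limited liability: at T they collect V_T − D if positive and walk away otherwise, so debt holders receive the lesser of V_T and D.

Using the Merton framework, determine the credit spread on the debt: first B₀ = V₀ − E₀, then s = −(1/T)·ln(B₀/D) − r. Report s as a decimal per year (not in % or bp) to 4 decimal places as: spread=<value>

spread=0.0085

Work the structural quantities from V₀ = 380.5881 against face 335.4284:
d₁ = [ln(V₀/D) + (r + σ²/2)T] / (σ√T)
   = [ln(380.5881/335.4284) + (0.0261 + 0.5·0.1625²)·9.6664] / (0.1625·√9.6664)
   = [0.126309 + 0.379920] / 0.505226 = 1.001985
d₂ = d₁ − σ√T = 1.001985 − 0.505226 = 0.496759
N(d₁) = 0.841825,  N(d₂) = 0.690320,  e^(−rT) = 0.777017
E₀ = V₀·N(d₁) − D·e^(−rT)·N(d₂)
   = 380.5881·0.841825 − 335.4284·0.777017·0.690320 = 140.467728
B₀ = V₀ − E₀ = 380.5881 − 140.467728 = 240.120372
spread = −(1/T)·ln(B₀/D) − r = −(1/9.6664)·ln(240.120372/335.4284) − 0.0261 = 0.00848042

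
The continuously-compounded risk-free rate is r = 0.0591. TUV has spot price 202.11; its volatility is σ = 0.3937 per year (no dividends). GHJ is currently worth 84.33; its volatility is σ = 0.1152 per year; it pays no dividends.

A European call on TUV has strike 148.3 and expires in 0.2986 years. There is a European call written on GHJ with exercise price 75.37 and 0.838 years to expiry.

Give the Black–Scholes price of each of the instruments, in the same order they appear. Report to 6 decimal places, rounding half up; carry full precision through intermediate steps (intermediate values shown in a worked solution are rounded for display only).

price(TUV call K=148.3) = 57.430991
price(GHJ call K=75.37) = 12.823546

[TUV call K=148.3]
σ√T = 0.3937·√0.2986 = 0.215135
d₁ = (ln(S/K) + (r+σ²/2)T) / (σ√T) = (ln(202.11/148.3) + (0.0591+0.3937²/2)·0.2986) / 0.215135 = (0.309575 + 0.040789) / 0.215135 = 1.628578
d₂ = d₁ − σ√T = 1.628578 − 0.215135 = 1.413444
e^{−rT} = 0.982508
N(d₁) = 0.948299,  N(d₂) = 0.921237
price = S·N(d₁) − K·e^{−rT}·N(d₂) = 191.660677 − 134.229686 = 57.430991
[GHJ call K=75.37]
σ√T = 0.1152·√0.838 = 0.105457
d₁ = (ln(S/K) + (r+σ²/2)T) / (σ√T) = (ln(84.33/75.37) + (0.0591+0.1152²/2)·0.838) / 0.105457 = (0.112328 + 0.055086) / 0.105457 = 1.587520
d₂ = d₁ − σ√T = 1.587520 − 0.105457 = 1.482063
e^{−rT} = 0.951681
N(d₁) = 0.943803,  N(d₂) = 0.930838
price = S·N(d₁) − K·e^{−rT}·N(d₂) = 79.590866 − 66.767321 = 12.823546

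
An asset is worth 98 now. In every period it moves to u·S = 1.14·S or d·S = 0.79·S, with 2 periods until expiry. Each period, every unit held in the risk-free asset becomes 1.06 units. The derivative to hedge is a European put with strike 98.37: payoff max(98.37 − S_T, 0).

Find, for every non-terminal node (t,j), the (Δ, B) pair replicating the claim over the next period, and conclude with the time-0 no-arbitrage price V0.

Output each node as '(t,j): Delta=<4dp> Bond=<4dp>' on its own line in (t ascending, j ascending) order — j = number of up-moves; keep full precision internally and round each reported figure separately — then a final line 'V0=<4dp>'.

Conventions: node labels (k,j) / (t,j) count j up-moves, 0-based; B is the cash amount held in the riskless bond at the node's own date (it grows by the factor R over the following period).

(0,0): Delta=-0.3849 Bond=42.6224
(1,0): Delta=-1.0000 Bond=92.8019
(1,1): Delta=-0.2586 Bond=31.0695
V0=4.9036

Risk-neutral probability p* = (R−d)/(u−d) = (1.06−0.79)/(1.14−0.79) = 0.7714.
Terminal payoffs: V(2,0)=37.2082, V(2,1)=10.1112, V(2,2)=0.0000
Node (1,0) S=77.4200: V=(p*·10.1112+(1−p*)·37.2082)/1.06=15.3819; Δ=(10.1112−37.2082)/(88.2588−61.1618)=-1.0000; B=V−Δ·S=92.8019
Node (1,1) S=111.7200: V=(p*·0.0000+(1−p*)·10.1112)/1.06=2.1803; Δ=(0.0000−10.1112)/(127.3608−88.2588)=-0.2586; B=V−Δ·S=31.0695
Node (0,0) S=98.0000: V=(p*·2.1803+(1−p*)·15.3819)/1.06=4.9036; Δ=(2.1803−15.3819)/(111.7200−77.4200)=-0.3849; B=V−Δ·S=42.6224
Verification: the root portfolio costs Δ(0,0)·S0 + B(0,0) = 4.9036, matching V0.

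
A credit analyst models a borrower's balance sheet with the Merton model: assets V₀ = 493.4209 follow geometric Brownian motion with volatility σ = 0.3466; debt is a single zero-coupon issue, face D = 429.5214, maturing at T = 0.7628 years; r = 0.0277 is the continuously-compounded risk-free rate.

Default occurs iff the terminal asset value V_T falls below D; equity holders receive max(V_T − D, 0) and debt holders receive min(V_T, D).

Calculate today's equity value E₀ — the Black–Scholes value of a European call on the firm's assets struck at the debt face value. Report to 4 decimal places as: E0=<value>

E0=98.8300

With assets at 493.4209 and a single debt payment of 429.5214 at 0.7628 years:
d₁ = [ln(V₀/D) + (r + σ²/2)T] / (σ√T)
   = [ln(493.4209/429.5214) + (0.0277 + 0.5·0.3466²)·0.7628] / (0.3466·√0.7628)
   = [0.138691 + 0.066948] / 0.302715 = 0.679315
d₂ = d₁ − σ√T = 0.679315 − 0.302715 = 0.376600
N(d₁) = 0.751531,  N(d₂) = 0.646764,  e^(−rT) = 0.979092
E₀ = V₀·N(d₁) − D·e^(−rT)·N(d₂)
   = 493.4209·0.751531 − 429.5214·0.979092·0.646764 = 98.830005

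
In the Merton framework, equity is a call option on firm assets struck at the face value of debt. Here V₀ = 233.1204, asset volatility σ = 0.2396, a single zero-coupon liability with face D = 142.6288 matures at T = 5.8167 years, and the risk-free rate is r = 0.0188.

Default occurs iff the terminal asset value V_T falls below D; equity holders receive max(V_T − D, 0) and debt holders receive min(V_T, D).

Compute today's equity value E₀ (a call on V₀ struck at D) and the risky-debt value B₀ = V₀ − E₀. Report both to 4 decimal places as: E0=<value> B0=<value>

With assets at 233.1204 and a single debt payment of 142.6288 at 5.8167 years:
d₁ = [ln(V₀/D) + (r + σ²/2)T] / (σ√T)
   = [ln(233.1204/142.6288) + (0.0188 + 0.5·0.2396²)·5.8167] / (0.2396·√5.8167)
   = [0.491310 + 0.276317] / 0.577863 = 1.328388
d₂ = d₁ − σ√T = 1.328388 − 0.577863 = 0.750524
N(d₁) = 0.907975,  N(d₂) = 0.773531,  e^(−rT) = 0.896413
E₀ = V₀·N(d₁) − D·e^(−rT)·N(d₂)
   = 233.1204·0.907975 − 142.6288·0.896413·0.773531 = 112.768269
B₀ = V₀ − E₀ = 233.1204 − 112.768269 = 120.352131

E0=112.7683 B0=120.3521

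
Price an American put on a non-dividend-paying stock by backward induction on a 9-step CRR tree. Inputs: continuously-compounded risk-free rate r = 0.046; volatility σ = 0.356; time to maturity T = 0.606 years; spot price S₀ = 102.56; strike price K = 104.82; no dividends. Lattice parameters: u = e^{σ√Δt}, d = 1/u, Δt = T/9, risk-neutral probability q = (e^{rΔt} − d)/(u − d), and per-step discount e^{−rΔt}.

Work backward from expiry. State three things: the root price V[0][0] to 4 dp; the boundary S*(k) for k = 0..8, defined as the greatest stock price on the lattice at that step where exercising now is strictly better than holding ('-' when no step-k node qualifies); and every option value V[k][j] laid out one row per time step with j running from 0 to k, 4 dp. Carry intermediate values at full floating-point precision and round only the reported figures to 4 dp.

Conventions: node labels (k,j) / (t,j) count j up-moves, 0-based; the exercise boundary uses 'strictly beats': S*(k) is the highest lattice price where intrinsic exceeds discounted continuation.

price = 11.5182
boundary = - - - - 70.8765 77.7358 70.8765 77.7358 85.2590
tree:
11.5182
15.8190 7.1798
21.0937 10.5090 3.8106
27.2277 14.9353 6.0355 1.5526
33.9435 20.5114 9.3105 2.7148 0.3705
40.1976 27.0842 13.8994 4.6627 0.7341 0.0000
45.8998 33.9435 19.9126 7.8197 1.4544 0.0000 0.0000
51.0988 40.1976 27.0842 12.6829 2.8814 0.0000 0.0000 0.0000
55.8391 45.8998 33.9435 19.5610 5.7086 0.0000 0.0000 0.0000 0.0000
60.1611 51.0988 40.1976 27.0842 11.3098 0.0000 0.0000 0.0000 0.0000 0.0000

Δt=0.06733  u=1.09678  d=0.91176  q=0.49369  discount=0.99691
step 9 (expiry): payoffs max(K−S,0) = 60.1611 51.0988 40.1976 27.0842 11.3098 0.0000 0.0000 0.0000 0.0000 0.0000
step 8: (k=8,j=0): S=48.9809, K−S=55.8391, hold=55.5150 ⇒ V=55.8391 exercise | (k=8,j=1): S=58.9202, K−S=45.8998, hold=45.5756 ⇒ V=45.8998 exercise | (k=8,j=2): S=70.8765, K−S=33.9435, hold=33.6193 ⇒ V=33.9435 exercise | (k=8,j=3): S=85.2590, K−S=19.5610, hold=19.2369 ⇒ V=19.5610 exercise | (k=8,j=4): S=102.5600, K−S=2.2600, hold=5.7086 ⇒ V=5.7086 continue | (k=8,j=5): S=123.3718, K−S=0.0000, hold=0.0000 ⇒ V=0.0000 continue | (k=8,j=6): S=148.4068, K−S=0.0000, hold=0.0000 ⇒ V=0.0000 continue | (k=8,j=7): S=178.5219, K−S=0.0000, hold=0.0000 ⇒ V=0.0000 continue | (k=8,j=8): S=214.7482, K−S=0.0000, hold=0.0000 ⇒ V=0.0000 continue  boundary S*=85.2590
step 7: (k=7,j=0): S=53.7212, K−S=51.0988, hold=50.7747 ⇒ V=51.0988 exercise | (k=7,j=1): S=64.6224, K−S=40.1976, hold=39.8734 ⇒ V=40.1976 exercise | (k=7,j=2): S=77.7358, K−S=27.0842, hold=26.7600 ⇒ V=27.0842 exercise | (k=7,j=3): S=93.5102, K−S=11.3098, hold=12.6829 ⇒ V=12.6829 continue | (k=7,j=4): S=112.4856, K−S=0.0000, hold=2.8814 ⇒ V=2.8814 continue | (k=7,j=5): S=135.3115, K−S=0.0000, hold=0.0000 ⇒ V=0.0000 continue | (k=7,j=6): S=162.7694, K−S=0.0000, hold=0.0000 ⇒ V=0.0000 continue | (k=7,j=7): S=195.7990, K−S=0.0000, hold=0.0000 ⇒ V=0.0000 continue  boundary S*=77.7358
step 6: (k=6,j=0): S=58.9202, K−S=45.8998, hold=45.5756 ⇒ V=45.8998 exercise | (k=6,j=1): S=70.8765, K−S=33.9435, hold=33.6193 ⇒ V=33.9435 exercise | (k=6,j=2): S=85.2590, K−S=19.5610, hold=19.9126 ⇒ V=19.9126 continue | (k=6,j=3): S=102.5600, K−S=2.2600, hold=7.8197 ⇒ V=7.8197 continue | (k=6,j=4): S=123.3718, K−S=0.0000, hold=1.4544 ⇒ V=1.4544 continue | (k=6,j=5): S=148.4068, K−S=0.0000, hold=0.0000 ⇒ V=0.0000 continue | (k=6,j=6): S=178.5219, K−S=0.0000, hold=0.0000 ⇒ V=0.0000 continue  boundary S*=70.8765
step 5: (k=5,j=0): S=64.6224, K−S=40.1976, hold=39.8734 ⇒ V=40.1976 exercise | (k=5,j=1): S=77.7358, K−S=27.0842, hold=26.9331 ⇒ V=27.0842 exercise | (k=5,j=2): S=93.5102, K−S=11.3098, hold=13.8994 ⇒ V=13.8994 continue | (k=5,j=3): S=112.4856, K−S=0.0000, hold=4.6627 ⇒ V=4.6627 continue | (k=5,j=4): S=135.3115, K−S=0.0000, hold=0.7341 ⇒ V=0.7341 continue | (k=5,j=5): S=162.7694, K−S=0.0000, hold=0.0000 ⇒ V=0.0000 continue  boundary S*=77.7358
step 4: (k=4,j=0): S=70.8765, K−S=33.9435, hold=33.6193 ⇒ V=33.9435 exercise | (k=4,j=1): S=85.2590, K−S=19.5610, hold=20.5114 ⇒ V=20.5114 continue | (k=4,j=2): S=102.5600, K−S=2.2600, hold=9.3105 ⇒ V=9.3105 continue | (k=4,j=3): S=123.3718, K−S=0.0000, hold=2.7148 ⇒ V=2.7148 continue | (k=4,j=4): S=148.4068, K−S=0.0000, hold=0.3705 ⇒ V=0.3705 continue  boundary S*=70.8765
step 3: (k=3,j=0): S=77.7358, K−S=27.0842, hold=27.2277 ⇒ V=27.2277 continue | (k=3,j=1): S=93.5102, K−S=11.3098, hold=14.9353 ⇒ V=14.9353 continue | (k=3,j=2): S=112.4856, K−S=0.0000, hold=6.0355 ⇒ V=6.0355 continue | (k=3,j=3): S=135.3115, K−S=0.0000, hold=1.5526 ⇒ V=1.5526 continue  boundary S*=-
step 2: (k=2,j=0): S=85.2590, K−S=19.5610, hold=21.0937 ⇒ V=21.0937 continue | (k=2,j=1): S=102.5600, K−S=2.2600, hold=10.5090 ⇒ V=10.5090 continue | (k=2,j=2): S=123.3718, K−S=0.0000, hold=3.8106 ⇒ V=3.8106 continue  boundary S*=-
step 1: (k=1,j=0): S=93.5102, K−S=11.3098, hold=15.8190 ⇒ V=15.8190 continue | (k=1,j=1): S=112.4856, K−S=0.0000, hold=7.1798 ⇒ V=7.1798 continue  boundary S*=-
step 0: (k=0,j=0): S=102.5600, K−S=2.2600, hold=11.5182 ⇒ V=11.5182 continue  boundary S*=-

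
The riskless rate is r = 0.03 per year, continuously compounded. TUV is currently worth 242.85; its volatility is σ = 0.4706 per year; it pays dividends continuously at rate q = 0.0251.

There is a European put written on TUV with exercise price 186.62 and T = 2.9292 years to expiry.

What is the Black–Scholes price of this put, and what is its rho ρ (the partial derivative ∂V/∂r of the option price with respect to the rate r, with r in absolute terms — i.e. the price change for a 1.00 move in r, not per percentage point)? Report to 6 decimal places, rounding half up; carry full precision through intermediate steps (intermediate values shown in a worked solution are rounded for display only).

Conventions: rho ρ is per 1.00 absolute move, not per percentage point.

price = 38.102747
ρ = -261.888286

σ√T = 0.4706·√2.9292 = 0.805427
d₁ = (ln(S/K) + (r−q+σ²/2)T) / (σ√T) = (ln(242.85/186.62) + (0.03−0.0251+0.4706²/2)·2.9292) / 0.805427 = (0.263370 + 0.338710) / 0.805427 = 0.747528
d₂ = d₁ − σ√T = 0.747528 − 0.805427 = -0.057900
e^{−rT} = 0.915874
e^{−qT} = 0.929115
N(−d₁) = 0.227373,  N(−d₂) = 0.523086
Put price V = K·e^{−rT}·N(−d₂) − S·e^{−qT}·N(−d₁) = 89.406079 − 51.303332 = 38.102747
ρ = −K·T·e^{−rT}·N(−d₂) = -261.888286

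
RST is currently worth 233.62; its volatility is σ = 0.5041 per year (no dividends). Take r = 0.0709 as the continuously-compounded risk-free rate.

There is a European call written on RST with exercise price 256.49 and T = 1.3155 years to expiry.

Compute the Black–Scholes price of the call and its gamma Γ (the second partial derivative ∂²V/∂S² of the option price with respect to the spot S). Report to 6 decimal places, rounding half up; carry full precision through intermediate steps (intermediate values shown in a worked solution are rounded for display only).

price = 53.134250
Γ = 0.002833

σ√T = 0.5041·√1.3155 = 0.578179
d₁ = (ln(S/K) + (r+σ²/2)T) / (σ√T) = (ln(233.62/256.49) + (0.0709+0.5041²/2)·1.3155) / 0.578179 = (-0.093394 + 0.260414) / 0.578179 = 0.288873
d₂ = d₁ − σ√T = 0.288873 − 0.578179 = -0.289305
e^{−rT} = 0.910948
N(d₁) = 0.613661,  N(d₂) = 0.386174
Call price V = S·N(d₁) − K·e^{−rT}·N(d₂) = 143.363454 − 90.229204 = 53.134250
φ(d₁) = (1/√(2π))·e^{−d₁²/2} = 0.382639
Γ = φ(d₁) / (S·σ·√T) = 0.002833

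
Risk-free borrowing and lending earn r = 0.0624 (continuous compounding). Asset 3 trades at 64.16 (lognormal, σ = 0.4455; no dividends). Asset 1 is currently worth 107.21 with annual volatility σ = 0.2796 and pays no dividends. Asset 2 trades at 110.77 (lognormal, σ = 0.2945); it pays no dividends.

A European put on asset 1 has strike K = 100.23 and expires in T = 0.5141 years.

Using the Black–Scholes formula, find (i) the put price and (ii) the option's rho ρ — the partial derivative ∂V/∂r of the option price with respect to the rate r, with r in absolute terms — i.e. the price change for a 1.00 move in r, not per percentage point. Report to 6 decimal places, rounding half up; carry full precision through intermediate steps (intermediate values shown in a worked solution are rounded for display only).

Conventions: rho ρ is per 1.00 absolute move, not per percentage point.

price = 4.061090
ρ = -17.276017

σ√T = 0.2796·√0.5141 = 0.200475
d₁ = (ln(S/K) + (r+σ²/2)T) / (σ√T) = (ln(107.21/100.23) + (0.0624+0.2796²/2)·0.5141) / 0.200475 = (0.067322 + 0.052175) / 0.200475 = 0.596068
d₂ = d₁ − σ√T = 0.596068 − 0.200475 = 0.395593
e^{−rT} = 0.968429
N(−d₁) = 0.275565,  N(−d₂) = 0.346203
Put price V = K·e^{−rT}·N(−d₂) − S·N(−d₁) = 33.604391 − 29.543301 = 4.061090
ρ = −K·T·e^{−rT}·N(−d₂) = -17.276017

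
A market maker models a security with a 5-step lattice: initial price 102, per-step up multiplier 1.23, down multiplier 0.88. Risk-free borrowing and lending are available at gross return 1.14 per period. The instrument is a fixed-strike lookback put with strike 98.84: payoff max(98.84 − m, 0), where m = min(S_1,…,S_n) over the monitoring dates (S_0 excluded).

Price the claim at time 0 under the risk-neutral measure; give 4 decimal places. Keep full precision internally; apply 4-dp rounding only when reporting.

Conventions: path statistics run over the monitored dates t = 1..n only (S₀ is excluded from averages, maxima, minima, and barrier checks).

price = 1.8778

Under the martingale measure an up-move has probability p* = 0.7429; value the claim as the probability-weighted average of per-path payoffs, discounted 5 periods at R = 1.14.
Enumerate all 2^5 = 32 price paths (U = up ×1.23, D = down ×0.88); each path with k up-moves has probability p*^k·(1−p*)^(5−k).
DDDDD: m=53.8287, payoff=45.0113, prob=0.001124
UDDDD: m=75.2378, payoff=23.6022, prob=0.003248
DUDDD: m=75.2378, payoff=23.6022, prob=0.003248
UUDDD: m=105.1619, payoff=0.0000, prob=0.009383
DDUDD: m=75.2378, payoff=23.6022, prob=0.003248
UDUDD: m=105.1619, payoff=0.0000, prob=0.009383
DUUDD: m=89.7600, payoff=9.0800, prob=0.009383
UUUDD: m=125.4600, payoff=0.0000, prob=0.027106
DDDUD: m=69.5101, payoff=29.3299, prob=0.003248
UDDUD: m=97.1562, payoff=1.6838, prob=0.009383
DUDUD: m=89.7600, payoff=9.0800, prob=0.009383
UUDUD: m=125.4600, payoff=0.0000, prob=0.027106
DDUUD: m=78.9888, payoff=19.8512, prob=0.009383
UDUUD: m=110.4048, payoff=0.0000, prob=0.027106
DUUUD: m=89.7600, payoff=9.0800, prob=0.027106
UUUUD: m=125.4600, payoff=0.0000, prob=0.078306
DDDDU: m=61.1689, payoff=37.6711, prob=0.003248
UDDDU: m=85.4975, payoff=13.3425, prob=0.009383
DUDDU: m=85.4975, payoff=13.3425, prob=0.009383
UUDDU: m=119.5022, payoff=0.0000, prob=0.027106
DDUDU: m=78.9888, payoff=19.8512, prob=0.009383
UDUDU: m=110.4048, payoff=0.0000, prob=0.027106
DUUDU: m=89.7600, payoff=9.0800, prob=0.027106
UUUDU: m=125.4600, payoff=0.0000, prob=0.078306
DDDUU: m=69.5101, payoff=29.3299, prob=0.009383
UDDUU: m=97.1562, payoff=1.6838, prob=0.027106
DUDUU: m=89.7600, payoff=9.0800, prob=0.027106
UUDUU: m=125.4600, payoff=0.0000, prob=0.078306
DDUUU: m=78.9888, payoff=19.8512, prob=0.027106
UDUUU: m=110.4048, payoff=0.0000, prob=0.078306
DUUUU: m=89.7600, payoff=9.0800, prob=0.078306
UUUUU: m=125.4600, payoff=0.0000, prob=0.226218
Price = Σ prob·payoff / R^5 = 3.615593 / 1.925415 = 1.8778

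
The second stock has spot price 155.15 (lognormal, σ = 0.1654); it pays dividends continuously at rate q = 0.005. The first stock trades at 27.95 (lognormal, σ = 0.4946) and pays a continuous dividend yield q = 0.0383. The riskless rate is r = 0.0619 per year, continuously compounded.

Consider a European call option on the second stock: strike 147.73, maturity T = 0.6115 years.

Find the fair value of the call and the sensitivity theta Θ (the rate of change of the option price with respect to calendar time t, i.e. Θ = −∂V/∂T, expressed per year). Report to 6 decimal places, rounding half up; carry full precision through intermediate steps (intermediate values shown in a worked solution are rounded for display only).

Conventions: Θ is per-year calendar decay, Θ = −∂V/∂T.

price = 15.421430
Θ = -10.814056

σ√T = 0.1654·√0.6115 = 0.129340
d₁ = (ln(S/K) + (r−q+σ²/2)T) / (σ√T) = (ln(155.15/147.73) + (0.0619−0.005+0.1654²/2)·0.6115) / 0.129340 = (0.049006 + 0.043159) / 0.129340 = 0.712577
d₂ = d₁ − σ√T = 0.712577 − 0.129340 = 0.583237
e^{−rT} = 0.962856
e^{−qT} = 0.996947
N(d₁) = 0.761946,  N(d₂) = 0.720133
Call price V = S·e^{−qT}·N(d₁) − K·e^{−rT}·N(d₂) = 117.855069 − 102.433639 = 15.421430
φ(d₁) = (1/√(2π))·e^{−d₁²/2} = 0.309492
Θ = −S·e^{−qT}·φ(d₁)·σ/(2√T) + q·S·e^{−qT}·N(d₁) − r·K·e^{−rT}·N(d₂) = −5.062689 + 0.589275 − 6.340642 = -10.814056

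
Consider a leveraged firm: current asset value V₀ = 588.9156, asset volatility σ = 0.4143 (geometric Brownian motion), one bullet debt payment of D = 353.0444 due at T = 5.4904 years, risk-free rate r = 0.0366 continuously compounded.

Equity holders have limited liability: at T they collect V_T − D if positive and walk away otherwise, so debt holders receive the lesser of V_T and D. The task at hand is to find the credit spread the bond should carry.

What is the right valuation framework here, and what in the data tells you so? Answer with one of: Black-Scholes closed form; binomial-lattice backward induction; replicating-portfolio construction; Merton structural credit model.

framework: Merton structural credit model

Key observation: assets follow a GBM and default happens iff V_T < 353.0444; valuing claims on that split (equity as a call, risky debt as the residual) is the structural model's definition.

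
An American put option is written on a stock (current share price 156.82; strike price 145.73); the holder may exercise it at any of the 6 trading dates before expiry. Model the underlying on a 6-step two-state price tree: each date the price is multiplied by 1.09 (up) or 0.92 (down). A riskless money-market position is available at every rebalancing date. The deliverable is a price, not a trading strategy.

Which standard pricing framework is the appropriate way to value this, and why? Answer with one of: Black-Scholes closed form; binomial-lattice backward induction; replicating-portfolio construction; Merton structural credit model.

Key observation: the exercise right at every one of the 6 steps is what matters: each node needs max(145.73 − S, continuation), which only the stepwise tree valuation starting from spot 156.82 delivers.

framework: binomial-lattice backward induction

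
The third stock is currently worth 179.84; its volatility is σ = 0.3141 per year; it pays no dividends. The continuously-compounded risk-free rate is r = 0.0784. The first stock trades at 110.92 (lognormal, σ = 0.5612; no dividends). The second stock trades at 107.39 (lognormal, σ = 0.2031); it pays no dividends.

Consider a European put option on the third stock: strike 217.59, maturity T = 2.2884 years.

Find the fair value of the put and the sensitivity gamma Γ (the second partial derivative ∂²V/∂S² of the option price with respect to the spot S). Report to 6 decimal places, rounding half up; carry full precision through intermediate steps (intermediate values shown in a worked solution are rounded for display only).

price = 34.977283
Γ = 0.004563

σ√T = 0.3141·√2.2884 = 0.475153
d₁ = (ln(S/K) + (r+σ²/2)T) / (σ√T) = (ln(179.84/217.59) + (0.0784+0.3141²/2)·2.2884) / 0.475153 = (-0.190545 + 0.292296) / 0.475153 = 0.214143
d₂ = d₁ − σ√T = 0.214143 − 0.475153 = -0.261010
e^{−rT} = 0.835763
N(−d₁) = 0.415218,  N(−d₂) = 0.602958
Put price V = K·e^{−rT}·N(−d₂) − S·N(−d₁) = 109.650019 − 74.672736 = 34.977283
φ(d₁) = (1/√(2π))·e^{−d₁²/2} = 0.389899
Γ = φ(d₁) / (S·σ·√T) = 0.004563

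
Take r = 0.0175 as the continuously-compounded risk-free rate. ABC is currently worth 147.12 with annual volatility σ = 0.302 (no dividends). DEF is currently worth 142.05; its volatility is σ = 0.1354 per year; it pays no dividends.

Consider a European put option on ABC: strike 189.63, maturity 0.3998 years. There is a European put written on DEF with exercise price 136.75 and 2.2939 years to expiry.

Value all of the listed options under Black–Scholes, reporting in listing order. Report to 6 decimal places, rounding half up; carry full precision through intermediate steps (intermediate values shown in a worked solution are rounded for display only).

price(ABC put K=189.63) = 42.653166
price(DEF put K=136.75) = 6.622557

[ABC put K=189.63]
σ√T = 0.302·√0.3998 = 0.190954
d₁ = (ln(S/K) + (r+σ²/2)T) / (σ√T) = (ln(147.12/189.63) + (0.0175+0.302²/2)·0.3998) / 0.190954 = (-0.253826 + 0.025228) / 0.190954 = -1.197138
d₂ = d₁ − σ√T = -1.197138 − 0.190954 = -1.388092
e^{−rT} = 0.993028
N(−d₁) = 0.884374,  N(−d₂) = 0.917445
price = K·e^{−rT}·N(−d₂) − S·N(−d₁) = 172.762209 − 130.109043 = 42.653166
[DEF put K=136.75]
σ√T = 0.1354·√2.2939 = 0.205072
d₁ = (ln(S/K) + (r+σ²/2)T) / (σ√T) = (ln(142.05/136.75) + (0.0175+0.1354²/2)·2.2939) / 0.205072 = (0.038025 + 0.061170) / 0.205072 = 0.483709
d₂ = d₁ − σ√T = 0.483709 − 0.205072 = 0.278638
e^{−rT} = 0.960652
N(−d₁) = 0.314296,  N(−d₂) = 0.390261
price = K·e^{−rT}·N(−d₂) − S·N(−d₁) = 51.268315 − 44.645759 = 6.622557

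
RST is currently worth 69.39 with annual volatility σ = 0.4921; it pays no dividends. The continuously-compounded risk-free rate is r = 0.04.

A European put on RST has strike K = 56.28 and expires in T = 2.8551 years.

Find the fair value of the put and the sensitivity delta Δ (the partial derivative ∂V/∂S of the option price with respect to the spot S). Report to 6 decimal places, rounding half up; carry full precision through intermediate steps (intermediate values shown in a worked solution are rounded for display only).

σ√T = 0.4921·√2.8551 = 0.831503
d₁ = (ln(S/K) + (r+σ²/2)T) / (σ√T) = (ln(69.39/56.28) + (0.04+0.4921²/2)·2.8551) / 0.831503 = (0.209404 + 0.459903) / 0.831503 = 0.804935
d₂ = d₁ − σ√T = 0.804935 − 0.831503 = -0.026568
e^{−rT} = 0.892076
N(−d₁) = 0.210428,  N(−d₂) = 0.510598
Put price V = K·e^{−rT}·N(−d₂) − S·N(−d₁) = 25.635094 − 14.601633 = 11.033461
Δ = −N(−d₁) = -0.210428

price = 11.033461
Δ = -0.210428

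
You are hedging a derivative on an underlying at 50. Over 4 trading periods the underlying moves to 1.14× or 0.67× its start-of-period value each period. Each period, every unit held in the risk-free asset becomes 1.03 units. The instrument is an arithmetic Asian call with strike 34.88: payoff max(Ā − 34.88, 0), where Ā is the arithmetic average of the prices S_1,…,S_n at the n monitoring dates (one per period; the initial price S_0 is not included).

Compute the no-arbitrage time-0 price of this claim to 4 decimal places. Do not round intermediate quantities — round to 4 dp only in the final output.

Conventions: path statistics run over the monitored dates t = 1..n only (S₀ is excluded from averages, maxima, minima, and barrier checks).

price = 17.4646

With p* = (R−d)/(u−d) = 0.7660, sum probability × payoff across the paths and divide by R^4.
Enumerate all 2^4 = 16 price paths (U = up ×1.14, D = down ×0.67); each path with k up-moves has probability p*^k·(1−p*)^(4−k).
DDDD: Ā=20.2647, payoff=0.0000, prob=0.003000
UDDD: Ā=34.4802, payoff=0.0000, prob=0.009819
DUDD: Ā=28.6052, payoff=0.0000, prob=0.009819
UUDD: Ā=48.6715, payoff=13.7915, prob=0.032137
DDUD: Ā=24.6689, payoff=0.0000, prob=0.009819
UDUD: Ā=41.9740, payoff=7.0940, prob=0.032137
DUUD: Ā=36.0990, payoff=1.2190, prob=0.032137
UUUD: Ā=61.4222, payoff=26.5422, prob=0.105174
DDDU: Ā=22.0317, payoff=0.0000, prob=0.009819
UDDU: Ā=37.4867, payoff=2.6067, prob=0.032137
DUDU: Ā=31.6117, payoff=0.0000, prob=0.032137
UUDU: Ā=53.7871, payoff=18.9071, prob=0.105174
DDUU: Ā=27.6755, payoff=0.0000, prob=0.032137
UDUU: Ā=47.0896, payoff=12.2096, prob=0.105174
DUUU: Ā=41.2146, payoff=6.3346, prob=0.105174
UUUU: Ā=70.1263, payoff=35.2463, prob=0.344206
Price = Σ prob·payoff / R^4 = 19.656583 / 1.125509 = 17.4646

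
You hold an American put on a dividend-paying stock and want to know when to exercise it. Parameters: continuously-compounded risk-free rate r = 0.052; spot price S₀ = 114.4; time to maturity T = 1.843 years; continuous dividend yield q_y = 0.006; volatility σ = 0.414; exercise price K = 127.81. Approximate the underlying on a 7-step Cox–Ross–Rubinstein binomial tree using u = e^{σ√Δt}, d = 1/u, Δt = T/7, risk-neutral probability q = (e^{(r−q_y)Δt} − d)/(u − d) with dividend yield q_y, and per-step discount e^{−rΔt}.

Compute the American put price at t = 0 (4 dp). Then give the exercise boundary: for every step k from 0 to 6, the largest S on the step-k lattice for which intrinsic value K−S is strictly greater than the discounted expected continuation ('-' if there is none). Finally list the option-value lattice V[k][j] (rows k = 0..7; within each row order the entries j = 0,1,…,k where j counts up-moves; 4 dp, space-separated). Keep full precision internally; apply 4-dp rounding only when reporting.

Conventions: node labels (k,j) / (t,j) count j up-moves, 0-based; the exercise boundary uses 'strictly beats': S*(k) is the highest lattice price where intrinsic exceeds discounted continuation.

price = 28.9008
boundary = - - 74.8019 60.4861 74.8019 60.4861 74.8019
tree:
28.9008
39.8281 17.6879
53.0081 26.4477 8.5403
67.3239 38.2340 14.2164 2.5283
78.8999 53.0081 23.0494 4.8875 0.0000
88.2604 67.3239 35.9889 9.4478 0.0000 0.0000
95.8295 78.8999 53.0081 18.2633 0.0000 0.0000 0.0000
101.9500 88.2604 67.3239 35.3041 0.0000 0.0000 0.0000 0.0000

Δt=0.26329  u=1.23668  d=0.80862  q=0.47556  discount=0.98640
step 7 (expiry): payoffs max(K−S,0) = 101.9500 88.2604 67.3239 35.3041 0.0000 0.0000 0.0000 0.0000
step 6: (k=6,j=0): S=31.9805, K−S=95.8295, hold=94.1421 ⇒ V=95.8295 exercise | (k=6,j=1): S=48.9101, K−S=78.8999, hold=77.2392 ⇒ V=78.8999 exercise | (k=6,j=2): S=74.8019, K−S=53.0081, hold=51.3883 ⇒ V=53.0081 exercise | (k=6,j=3): S=114.4000, K−S=13.4100, hold=18.2633 ⇒ V=18.2633 continue | (k=6,j=4): S=174.9603, K−S=0.0000, hold=0.0000 ⇒ V=0.0000 continue | (k=6,j=5): S=267.5797, K−S=0.0000, hold=0.0000 ⇒ V=0.0000 continue | (k=6,j=6): S=409.2293, K−S=0.0000, hold=0.0000 ⇒ V=0.0000 continue  boundary S*=74.8019
step 5: (k=5,j=0): S=39.5496, K−S=88.2604, hold=86.5849 ⇒ V=88.2604 exercise | (k=5,j=1): S=60.4861, K−S=67.3239, hold=65.6815 ⇒ V=67.3239 exercise | (k=5,j=2): S=92.5059, K−S=35.3041, hold=35.9889 ⇒ V=35.9889 continue | (k=5,j=3): S=141.4760, K−S=0.0000, hold=9.4478 ⇒ V=9.4478 continue | (k=5,j=4): S=216.3697, K−S=0.0000, hold=0.0000 ⇒ V=0.0000 continue | (k=5,j=5): S=330.9100, K−S=0.0000, hold=0.0000 ⇒ V=0.0000 continue  boundary S*=60.4861
step 4: (k=4,j=0): S=48.9101, K−S=78.8999, hold=77.2392 ⇒ V=78.8999 exercise | (k=4,j=1): S=74.8019, K−S=53.0081, hold=51.7095 ⇒ V=53.0081 exercise | (k=4,j=2): S=114.4000, K−S=13.4100, hold=23.0494 ⇒ V=23.0494 continue | (k=4,j=3): S=174.9603, K−S=0.0000, hold=4.8875 ⇒ V=4.8875 continue | (k=4,j=4): S=267.5797, K−S=0.0000, hold=0.0000 ⇒ V=0.0000 continue  boundary S*=74.8019
step 3: (k=3,j=0): S=60.4861, K−S=67.3239, hold=65.6815 ⇒ V=67.3239 exercise | (k=3,j=1): S=92.5059, K−S=35.3041, hold=38.2340 ⇒ V=38.2340 continue | (k=3,j=2): S=141.4760, K−S=0.0000, hold=14.2164 ⇒ V=14.2164 continue | (k=3,j=3): S=216.3697, K−S=0.0000, hold=2.5283 ⇒ V=2.5283 continue  boundary S*=60.4861
step 2: (k=2,j=0): S=74.8019, K−S=53.0081, hold=52.7627 ⇒ V=53.0081 exercise | (k=2,j=1): S=114.4000, K−S=13.4100, hold=26.4477 ⇒ V=26.4477 continue | (k=2,j=2): S=174.9603, K−S=0.0000, hold=8.5403 ⇒ V=8.5403 continue  boundary S*=74.8019
step 1: (k=1,j=0): S=92.5059, K−S=35.3041, hold=39.8281 ⇒ V=39.8281 continue | (k=1,j=1): S=141.4760, K−S=0.0000, hold=17.6879 ⇒ V=17.6879 continue  boundary S*=-
step 0: (k=0,j=0): S=114.4000, K−S=13.4100, hold=28.9008 ⇒ V=28.9008 continue  boundary S*=-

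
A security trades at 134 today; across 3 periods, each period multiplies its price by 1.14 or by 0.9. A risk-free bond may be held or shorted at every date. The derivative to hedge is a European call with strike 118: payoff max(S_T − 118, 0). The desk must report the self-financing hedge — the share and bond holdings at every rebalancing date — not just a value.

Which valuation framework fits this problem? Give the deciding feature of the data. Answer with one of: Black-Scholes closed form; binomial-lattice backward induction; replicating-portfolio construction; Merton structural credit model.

framework: replicating-portfolio construction

Key observation: what is demanded is not a single number but the (Δ, B) position at each node of the 1.14/0.9 tree starting at 134; constructing those positions is the replicating-portfolio method.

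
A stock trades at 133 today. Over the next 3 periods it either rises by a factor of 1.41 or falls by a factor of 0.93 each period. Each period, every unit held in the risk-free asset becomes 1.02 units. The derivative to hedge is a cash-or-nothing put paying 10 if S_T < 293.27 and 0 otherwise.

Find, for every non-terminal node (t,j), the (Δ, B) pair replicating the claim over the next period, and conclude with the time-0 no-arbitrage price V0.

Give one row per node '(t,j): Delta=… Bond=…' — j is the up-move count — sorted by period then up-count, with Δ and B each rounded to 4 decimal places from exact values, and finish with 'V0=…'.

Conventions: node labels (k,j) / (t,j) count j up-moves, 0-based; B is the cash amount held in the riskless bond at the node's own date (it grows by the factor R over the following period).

(0,0): Delta=-0.0053 Bond=10.0651
(1,0): Delta=0.0000 Bond=9.6117
(1,1): Delta=-0.0204 Bond=13.1034
(2,0): Delta=0.0000 Bond=9.8039
(2,1): Delta=0.0000 Bond=9.8039
(2,2): Delta=-0.0788 Bond=28.7990
V0=9.3611

Arbitrage-free pricing uses the up-move probability p* = (R−d)/(u−d) = 0.1875, discounting each step at R = 1.02.
Terminal payoffs: V(3,0)=10.0000, V(3,1)=10.0000, V(3,2)=10.0000, V(3,3)=0.0000
  t=2,j=0: stock 115.0317 → up 162.1947 (V=10.0000), down 106.9795 (V=10.0000). Price 9.8039; hedge Δ=0.0000, bond B=9.8039.
  t=2,j=1: stock 174.4029 → up 245.9081 (V=10.0000), down 162.1947 (V=10.0000). Price 9.8039; hedge Δ=0.0000, bond B=9.8039.
  t=2,j=2: stock 264.4173 → up 372.8284 (V=0.0000), down 245.9081 (V=10.0000). Price 7.9657; hedge Δ=-0.0788, bond B=28.7990.
  t=1,j=0: stock 123.6900 → up 174.4029 (V=9.8039), down 115.0317 (V=9.8039). Price 9.6117; hedge Δ=0.0000, bond B=9.6117.
  t=1,j=1: stock 187.5300 → up 264.4173 (V=7.9657), down 174.4029 (V=9.8039). Price 9.2738; hedge Δ=-0.0204, bond B=13.1034.
  t=0,j=0: stock 133.0000 → up 187.5300 (V=9.2738), down 123.6900 (V=9.6117). Price 9.3611; hedge Δ=-0.0053, bond B=10.0651.
Sanity check at the root: Δ(0,0)·S0 + B(0,0) reproduces V0 = 9.3611.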